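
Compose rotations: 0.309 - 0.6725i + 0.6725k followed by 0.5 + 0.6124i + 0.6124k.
0.1545 - 0.147i - 0.8237j + 0.5255k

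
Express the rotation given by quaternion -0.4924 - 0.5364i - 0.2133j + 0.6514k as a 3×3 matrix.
[[0.0604, 0.8703, -0.4888], [-0.4127, -0.4241, -0.8061], [-0.9089, 0.2504, 0.3336]]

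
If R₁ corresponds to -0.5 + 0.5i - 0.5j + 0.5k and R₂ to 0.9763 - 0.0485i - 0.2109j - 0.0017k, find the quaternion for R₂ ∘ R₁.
-0.5685 + 0.4061i - 0.3593j + 0.6187k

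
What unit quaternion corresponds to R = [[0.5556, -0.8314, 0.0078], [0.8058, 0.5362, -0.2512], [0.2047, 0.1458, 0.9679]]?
0.8746 + 0.1135i - 0.0563j + 0.468k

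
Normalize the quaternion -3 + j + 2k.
-0.8018 + 0.2673j + 0.5345k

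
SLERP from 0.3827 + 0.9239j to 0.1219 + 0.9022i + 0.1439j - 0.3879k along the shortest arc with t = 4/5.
0.2179 + 0.8223i + 0.3889j - 0.3536k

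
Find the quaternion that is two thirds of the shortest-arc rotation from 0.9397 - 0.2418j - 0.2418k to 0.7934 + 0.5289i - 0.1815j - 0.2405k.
0.873 + 0.3631i - 0.2091j - 0.2496k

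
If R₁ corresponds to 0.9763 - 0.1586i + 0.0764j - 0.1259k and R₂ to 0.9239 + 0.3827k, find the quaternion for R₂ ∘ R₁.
0.9502 - 0.1758i + 0.0099j + 0.2573k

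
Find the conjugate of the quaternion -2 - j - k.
-2 + j + k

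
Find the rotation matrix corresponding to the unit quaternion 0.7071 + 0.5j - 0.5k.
[[0, 0.7071, 0.7071], [-0.7071, 0.5, -0.5], [-0.7071, -0.5, 0.5]]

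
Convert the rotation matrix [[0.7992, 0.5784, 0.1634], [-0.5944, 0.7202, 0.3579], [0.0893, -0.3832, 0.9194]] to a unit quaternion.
0.9272 - 0.1998i + 0.02j - 0.3162k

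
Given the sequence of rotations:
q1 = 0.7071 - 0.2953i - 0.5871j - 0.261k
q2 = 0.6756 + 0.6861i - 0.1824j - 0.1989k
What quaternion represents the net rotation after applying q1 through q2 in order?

q2 · q1 = 0.5213 + 0.2165i - 0.2878j - 0.7736k
0.5213 + 0.2165i - 0.2878j - 0.7736k


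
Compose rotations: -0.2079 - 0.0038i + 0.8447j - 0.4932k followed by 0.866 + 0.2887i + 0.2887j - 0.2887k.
-0.5652 + 0.0382i + 0.815j - 0.1221k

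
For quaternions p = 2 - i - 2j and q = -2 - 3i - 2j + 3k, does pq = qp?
No: pq = -11 - 10i + 3j + 2k ≠ -11 + 2i - 3j + 10k = qp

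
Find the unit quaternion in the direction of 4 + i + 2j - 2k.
0.8 + 0.2i + 0.4j - 0.4k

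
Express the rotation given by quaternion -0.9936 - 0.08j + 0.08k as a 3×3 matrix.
[[0.9744, 0.159, 0.159], [-0.159, 0.9872, -0.0128], [-0.159, -0.0128, 0.9872]]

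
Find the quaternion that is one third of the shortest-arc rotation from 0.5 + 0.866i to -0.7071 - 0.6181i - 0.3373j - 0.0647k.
0.5843 + 0.8028i + 0.1163j + 0.0223k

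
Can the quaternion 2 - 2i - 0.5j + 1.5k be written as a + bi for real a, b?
No. The quaternion 2 - 2i - 0.5j + 1.5k has j-coefficient y = -0.5 and k-coefficient z = 1.5, not both zero, so it does not lie in the complex subalgebra spanned by 1 and i.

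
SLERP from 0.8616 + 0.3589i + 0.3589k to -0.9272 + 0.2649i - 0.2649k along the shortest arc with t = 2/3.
0.9487 - 0.0563i + 0.3111k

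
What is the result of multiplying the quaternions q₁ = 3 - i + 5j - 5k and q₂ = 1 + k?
8 + 4i + 6j - 2k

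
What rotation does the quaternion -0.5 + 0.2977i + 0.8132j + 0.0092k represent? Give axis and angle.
axis = (0.3438, 0.939, 0.0106), θ = 4π/3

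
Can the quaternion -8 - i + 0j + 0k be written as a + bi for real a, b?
Yes. The quaternion -8 - i has j- and k-coefficients y = z = 0, so it lies in the complex subalgebra spanned by 1 and i.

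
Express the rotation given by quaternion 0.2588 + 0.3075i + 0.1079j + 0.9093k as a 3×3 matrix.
[[-0.6769, -0.4043, 0.6151], [0.537, -0.8428, 0.0371], [0.5034, 0.3554, 0.7876]]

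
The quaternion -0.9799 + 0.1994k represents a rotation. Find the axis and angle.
axis = (0, 0, 1), θ = 337°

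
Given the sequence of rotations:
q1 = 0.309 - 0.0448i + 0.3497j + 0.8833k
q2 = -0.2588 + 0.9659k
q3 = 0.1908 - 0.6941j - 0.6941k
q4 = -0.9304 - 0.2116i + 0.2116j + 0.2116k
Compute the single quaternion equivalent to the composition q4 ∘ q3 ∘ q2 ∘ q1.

q2 · q1 = -0.9331 - 0.3262i - 0.1338j + 0.0699k
q3 · q2 · q1 = -0.2224 - 0.2036i + 0.8486j + 0.4346k
q4 · q3 · q2 · q1 = -0.1077 + 0.1489i - 0.7877j - 0.5879k
-0.1077 + 0.1489i - 0.7877j - 0.5879k


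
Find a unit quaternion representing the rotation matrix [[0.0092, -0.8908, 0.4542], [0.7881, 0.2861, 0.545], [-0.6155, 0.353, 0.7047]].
0.7071 - 0.0679i + 0.3782j + 0.5936k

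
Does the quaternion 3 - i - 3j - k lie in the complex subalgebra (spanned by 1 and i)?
No. The quaternion 3 - i - 3j - k has j-coefficient y = -3 and k-coefficient z = -1, not both zero, so it does not lie in the complex subalgebra spanned by 1 and i.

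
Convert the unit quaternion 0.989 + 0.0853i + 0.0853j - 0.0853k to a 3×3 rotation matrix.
[[0.9709, 0.1833, 0.1542], [-0.1542, 0.9709, -0.1833], [-0.1833, 0.1542, 0.9709]]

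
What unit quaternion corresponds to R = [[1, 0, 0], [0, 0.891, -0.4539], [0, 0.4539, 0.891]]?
0.9724 + 0.2334i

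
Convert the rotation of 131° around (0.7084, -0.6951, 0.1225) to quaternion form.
0.4147 + 0.6446i - 0.6325j + 0.1115k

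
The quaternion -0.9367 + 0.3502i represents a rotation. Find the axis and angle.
axis = (1, 0, 0), θ = 319°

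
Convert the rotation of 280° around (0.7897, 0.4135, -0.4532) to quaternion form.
-0.766 + 0.5076i + 0.2658j - 0.2913k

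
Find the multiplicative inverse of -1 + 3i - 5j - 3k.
-0.0227 - 0.0682i + 0.1136j + 0.0682k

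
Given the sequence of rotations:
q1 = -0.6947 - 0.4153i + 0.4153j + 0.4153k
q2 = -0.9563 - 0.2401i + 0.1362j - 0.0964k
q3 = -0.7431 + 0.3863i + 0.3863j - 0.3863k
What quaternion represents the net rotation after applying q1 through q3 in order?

q2 · q1 = 0.5481 + 0.6605i - 0.352j - 0.3733k
q3 · q2 · q1 = -0.6707 - 0.5593i + 0.3624j - 0.3255k
-0.6707 - 0.5593i + 0.3624j - 0.3255k


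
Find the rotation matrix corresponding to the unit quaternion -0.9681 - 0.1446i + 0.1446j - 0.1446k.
[[0.9164, -0.3218, -0.2382], [0.2382, 0.9164, -0.3218], [0.3218, 0.2382, 0.9164]]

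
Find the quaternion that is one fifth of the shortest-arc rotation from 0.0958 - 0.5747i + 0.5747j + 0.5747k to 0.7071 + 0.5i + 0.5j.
0.2994 - 0.389i + 0.6858j + 0.5374k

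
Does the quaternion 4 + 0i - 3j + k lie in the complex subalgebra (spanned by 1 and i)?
No. The quaternion 4 - 3j + k has j-coefficient y = -3 and k-coefficient z = 1, not both zero, so it does not lie in the complex subalgebra spanned by 1 and i.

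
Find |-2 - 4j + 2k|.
√24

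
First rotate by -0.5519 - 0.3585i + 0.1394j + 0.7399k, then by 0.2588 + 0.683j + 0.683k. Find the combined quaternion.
-0.7434 + 0.3174i - 0.5857j + 0.0594k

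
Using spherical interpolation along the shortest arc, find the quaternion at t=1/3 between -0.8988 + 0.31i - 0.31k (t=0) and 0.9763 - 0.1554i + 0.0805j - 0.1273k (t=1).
-0.9493 + 0.2648i - 0.0278j - 0.1673k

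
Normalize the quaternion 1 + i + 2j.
0.4082 + 0.4082i + 0.8165j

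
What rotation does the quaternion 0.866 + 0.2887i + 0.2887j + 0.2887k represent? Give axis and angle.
axis = (√3/3, √3/3, √3/3), θ = π/3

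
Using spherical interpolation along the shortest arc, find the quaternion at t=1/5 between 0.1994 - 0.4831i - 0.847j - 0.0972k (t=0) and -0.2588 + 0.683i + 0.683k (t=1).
0.2361 - 0.5859i - 0.7332j - 0.2518k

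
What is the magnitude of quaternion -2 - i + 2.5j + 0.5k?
3.391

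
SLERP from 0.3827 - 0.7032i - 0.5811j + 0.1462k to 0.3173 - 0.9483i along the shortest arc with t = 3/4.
0.3485 - 0.9234i - 0.1558j + 0.0392k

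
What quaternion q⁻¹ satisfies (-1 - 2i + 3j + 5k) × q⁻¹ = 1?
-0.0256 + 0.0513i - 0.0769j - 0.1282k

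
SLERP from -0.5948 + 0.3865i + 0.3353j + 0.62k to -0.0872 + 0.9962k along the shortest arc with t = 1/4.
-0.4948 + 0.3057i + 0.2652j + 0.769k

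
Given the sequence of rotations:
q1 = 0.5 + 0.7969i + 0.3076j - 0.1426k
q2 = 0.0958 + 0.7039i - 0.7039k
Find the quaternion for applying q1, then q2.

q2 · q1 = -0.6134 + 0.6448i - 0.4311j - 0.1491k
-0.6134 + 0.6448i - 0.4311j - 0.1491k


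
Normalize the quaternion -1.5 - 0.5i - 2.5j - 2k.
-0.4201 - 0.14i - 0.7001j - 0.5601k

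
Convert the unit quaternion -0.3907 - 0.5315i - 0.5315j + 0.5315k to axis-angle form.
axis = (-√3/3, -√3/3, √3/3), θ = 226°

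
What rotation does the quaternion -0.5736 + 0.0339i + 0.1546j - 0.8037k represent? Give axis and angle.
axis = (0.0414, 0.1887, -0.9812), θ = 250°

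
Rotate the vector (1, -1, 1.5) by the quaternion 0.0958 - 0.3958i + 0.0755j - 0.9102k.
(0.32, 0.644, 1.932)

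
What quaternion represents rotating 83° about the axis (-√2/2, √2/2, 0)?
0.749 - 0.4685i + 0.4685j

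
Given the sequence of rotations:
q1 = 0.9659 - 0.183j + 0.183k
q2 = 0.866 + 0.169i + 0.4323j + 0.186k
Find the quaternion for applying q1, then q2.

q2 · q1 = 0.8815 + 0.2764i + 0.2282j + 0.3072k
0.8815 + 0.2764i + 0.2282j + 0.3072k


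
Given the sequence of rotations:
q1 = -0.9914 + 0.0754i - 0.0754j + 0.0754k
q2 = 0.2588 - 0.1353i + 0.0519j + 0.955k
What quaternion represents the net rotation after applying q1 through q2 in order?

q2 · q1 = -0.3145 + 0.2296i + 0.0112j - 0.921k
-0.3145 + 0.2296i + 0.0112j - 0.921k


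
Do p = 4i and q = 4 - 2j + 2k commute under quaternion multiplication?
No: pq = 16i - 8j - 8k ≠ 16i + 8j + 8k = qp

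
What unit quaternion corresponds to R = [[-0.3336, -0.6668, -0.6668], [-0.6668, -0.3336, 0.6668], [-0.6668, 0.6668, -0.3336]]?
-0.5774i + 0.5774j + 0.5774k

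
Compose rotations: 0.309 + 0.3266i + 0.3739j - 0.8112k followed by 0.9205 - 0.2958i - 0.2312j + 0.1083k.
0.5553 + 0.3563i + 0.0682j - 0.7483k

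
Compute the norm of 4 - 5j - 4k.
√57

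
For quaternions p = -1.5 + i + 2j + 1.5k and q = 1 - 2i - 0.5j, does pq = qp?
No: pq = 1.5 + 4.75i - 0.25j + 5k ≠ 1.5 + 3.25i + 5.75j - 2k = qp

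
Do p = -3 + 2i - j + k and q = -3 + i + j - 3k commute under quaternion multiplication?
No: pq = 11 - 7i + 7j + 9k ≠ 11 - 11i - 7j + 3k = qp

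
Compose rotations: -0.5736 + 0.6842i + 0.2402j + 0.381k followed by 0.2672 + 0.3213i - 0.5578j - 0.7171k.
0.0341 - 0.0418i - 0.2289j + 0.972k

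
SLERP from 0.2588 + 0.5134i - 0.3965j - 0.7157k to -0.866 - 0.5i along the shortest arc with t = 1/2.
0.6536 + 0.5889i - 0.2304j - 0.4159k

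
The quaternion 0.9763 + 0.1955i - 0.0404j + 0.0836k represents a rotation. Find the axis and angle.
axis = (0.9033, -0.1867, 0.3863), θ = 25°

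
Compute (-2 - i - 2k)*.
-2 + i + 2k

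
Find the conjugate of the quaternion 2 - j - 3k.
2 + j + 3k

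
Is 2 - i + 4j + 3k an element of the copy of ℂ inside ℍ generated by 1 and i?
No. The quaternion 2 - i + 4j + 3k has j-coefficient y = 4 and k-coefficient z = 3, not both zero, so it does not lie in the complex subalgebra spanned by 1 and i.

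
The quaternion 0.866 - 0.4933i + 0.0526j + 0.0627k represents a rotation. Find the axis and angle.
axis = (-0.9865, 0.1052, 0.1254), θ = π/3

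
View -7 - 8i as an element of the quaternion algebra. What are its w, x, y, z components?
-7 - 8i + 0j + 0k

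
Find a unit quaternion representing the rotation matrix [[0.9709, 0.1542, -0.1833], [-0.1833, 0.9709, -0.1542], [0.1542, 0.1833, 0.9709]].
0.989 + 0.0853i - 0.0853j - 0.0853k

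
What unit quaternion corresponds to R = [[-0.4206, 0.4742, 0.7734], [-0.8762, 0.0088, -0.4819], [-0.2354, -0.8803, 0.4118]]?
-0.5 + 0.1992i - 0.5044j + 0.6752k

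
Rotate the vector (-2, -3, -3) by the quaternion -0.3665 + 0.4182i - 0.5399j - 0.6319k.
(3.906, -2.545, 0.519)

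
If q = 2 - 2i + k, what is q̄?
2 + 2i - k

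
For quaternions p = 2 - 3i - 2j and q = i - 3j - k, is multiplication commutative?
No: pq = -3 + 4i - 9j + 9k ≠ -3 - 3j - 13k = qp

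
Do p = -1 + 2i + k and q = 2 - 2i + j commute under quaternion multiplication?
No: pq = 2 + 5i - 3j + 4k ≠ 2 + 7i + j = qp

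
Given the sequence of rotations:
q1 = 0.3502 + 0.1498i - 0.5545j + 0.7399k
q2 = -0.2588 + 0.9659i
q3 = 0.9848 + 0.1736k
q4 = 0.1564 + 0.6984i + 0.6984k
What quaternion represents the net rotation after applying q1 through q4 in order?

q2 · q1 = -0.2353 + 0.2995i - 0.5712j - 0.7271k
q3 · q2 · q1 = -0.1055 + 0.3941i - 0.5105j - 0.7569k
q4 · q3 · q2 · q1 = 0.2369 + 0.3445i + 0.724j - 0.5486k
0.2369 + 0.3445i + 0.724j - 0.5486k


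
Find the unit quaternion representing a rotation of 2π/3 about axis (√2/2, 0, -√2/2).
0.5 + 0.6124i - 0.6124k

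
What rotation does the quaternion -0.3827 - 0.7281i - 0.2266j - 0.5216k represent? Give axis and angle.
axis = (-0.7881, -0.2453, -0.5646), θ = 5π/4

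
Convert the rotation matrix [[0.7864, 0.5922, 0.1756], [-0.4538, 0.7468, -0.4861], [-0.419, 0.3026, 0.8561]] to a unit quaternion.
0.9205 + 0.2142i + 0.1615j - 0.2841k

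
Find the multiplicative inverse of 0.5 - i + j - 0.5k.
0.2 + 0.4i - 0.4j + 0.2k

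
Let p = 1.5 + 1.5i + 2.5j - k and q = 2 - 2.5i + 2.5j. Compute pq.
0.5 + 1.75i + 11.25j + 8k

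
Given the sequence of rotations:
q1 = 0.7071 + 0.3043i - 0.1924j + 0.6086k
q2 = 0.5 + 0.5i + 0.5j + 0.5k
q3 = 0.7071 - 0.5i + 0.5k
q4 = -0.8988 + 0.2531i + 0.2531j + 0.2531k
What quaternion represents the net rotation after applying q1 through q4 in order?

q2 · q1 = -0.0067 + 0.9062i + 0.1052j + 0.4095k
q3 · q2 · q1 = 0.2436 + 0.5915i + 0.7322j + 0.2336k
q4 · q3 · q2 · q1 = -0.6131 - 0.5962i - 0.5059j - 0.1127k
-0.6131 - 0.5962i - 0.5059j - 0.1127k


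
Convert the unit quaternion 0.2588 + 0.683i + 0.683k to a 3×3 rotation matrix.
[[0.067, -0.3535, 0.933], [0.3535, -0.866, -0.3535], [0.933, 0.3535, 0.067]]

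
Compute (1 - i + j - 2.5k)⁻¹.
0.1081 + 0.1081i - 0.1081j + 0.2703k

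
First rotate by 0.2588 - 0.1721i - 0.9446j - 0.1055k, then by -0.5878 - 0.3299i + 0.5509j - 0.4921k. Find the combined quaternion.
0.2596 - 0.5072i + 0.7477j + 0.3411k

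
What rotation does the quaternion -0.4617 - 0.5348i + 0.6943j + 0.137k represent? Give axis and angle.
axis = (-0.6029, 0.7827, 0.1544), θ = 235°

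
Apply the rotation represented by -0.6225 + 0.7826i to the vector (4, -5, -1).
(4, 0.15, 5.097)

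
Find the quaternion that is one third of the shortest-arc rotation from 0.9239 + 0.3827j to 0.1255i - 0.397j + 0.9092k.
0.7579 - 0.0578i + 0.4968j - 0.4189k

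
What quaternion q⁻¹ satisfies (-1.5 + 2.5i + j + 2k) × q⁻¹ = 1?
-0.1111 - 0.1852i - 0.0741j - 0.1481k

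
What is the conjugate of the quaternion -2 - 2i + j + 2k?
-2 + 2i - j - 2k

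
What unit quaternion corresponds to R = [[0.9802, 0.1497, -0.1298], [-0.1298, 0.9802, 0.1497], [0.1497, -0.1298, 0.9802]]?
0.9925 - 0.0704i - 0.0704j - 0.0704k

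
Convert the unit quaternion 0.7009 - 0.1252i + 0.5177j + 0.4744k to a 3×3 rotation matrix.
[[0.0139, -0.7946, 0.6069], [0.5354, 0.5185, 0.6667], [-0.8445, 0.3157, 0.4326]]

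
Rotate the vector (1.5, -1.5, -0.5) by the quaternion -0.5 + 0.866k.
(-2.049, -0.549, -0.5)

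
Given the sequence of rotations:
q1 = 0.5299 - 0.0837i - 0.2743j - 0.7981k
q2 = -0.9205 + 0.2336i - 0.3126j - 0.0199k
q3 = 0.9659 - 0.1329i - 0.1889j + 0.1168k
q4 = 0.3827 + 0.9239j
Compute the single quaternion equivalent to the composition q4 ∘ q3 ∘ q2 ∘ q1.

q2 · q1 = -0.5698 + 0.4449i + 0.2749j + 0.6339k
q3 · q2 · q1 = -0.5134 + 0.3536i + 0.5094j + 0.5932k
q4 · q3 · q2 · q1 = -0.6671 + 0.6834i - 0.2794j - 0.0997k
-0.6671 + 0.6834i - 0.2794j - 0.0997k


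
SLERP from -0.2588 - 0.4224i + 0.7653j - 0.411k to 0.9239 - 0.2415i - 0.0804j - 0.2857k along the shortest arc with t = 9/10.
-0.941 + 0.173i + 0.1925j + 0.2179k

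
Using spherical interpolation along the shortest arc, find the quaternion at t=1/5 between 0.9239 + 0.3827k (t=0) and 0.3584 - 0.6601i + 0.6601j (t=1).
0.9095 - 0.1708i + 0.1708j + 0.3383k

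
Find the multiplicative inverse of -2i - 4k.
0.1i + 0.2k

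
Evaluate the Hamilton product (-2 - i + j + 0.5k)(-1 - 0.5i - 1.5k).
2.25 + 0.5i - 2.75j + 3k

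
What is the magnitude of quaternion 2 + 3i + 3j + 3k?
√31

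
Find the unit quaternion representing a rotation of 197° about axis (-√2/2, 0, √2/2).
-0.1478 - 0.6993i + 0.6993k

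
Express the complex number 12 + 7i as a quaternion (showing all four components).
12 + 7i + 0j + 0k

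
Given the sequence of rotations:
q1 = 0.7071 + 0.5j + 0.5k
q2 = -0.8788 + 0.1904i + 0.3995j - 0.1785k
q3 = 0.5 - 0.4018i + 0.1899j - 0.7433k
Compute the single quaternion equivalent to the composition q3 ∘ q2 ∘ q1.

q2 · q1 = -0.7319 + 0.4236i - 0.2521j - 0.4704k
q3 · q2 · q1 = -0.4975 + 0.2292i - 0.7689j + 0.3297k
-0.4975 + 0.2292i - 0.7689j + 0.3297k


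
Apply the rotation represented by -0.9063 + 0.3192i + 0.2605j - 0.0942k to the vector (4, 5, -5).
(6.026, 2.593, -4.793)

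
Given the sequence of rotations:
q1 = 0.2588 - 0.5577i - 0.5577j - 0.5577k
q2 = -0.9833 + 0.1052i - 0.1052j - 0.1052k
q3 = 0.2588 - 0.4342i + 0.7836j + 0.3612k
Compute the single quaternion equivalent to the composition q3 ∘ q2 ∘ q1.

q2 · q1 = -0.3131 + 0.5756i + 0.6385j + 0.4038k
q3 · q2 · q1 = -0.4773 + 0.3707i + 0.3031j - 0.7369k
-0.4773 + 0.3707i + 0.3031j - 0.7369k


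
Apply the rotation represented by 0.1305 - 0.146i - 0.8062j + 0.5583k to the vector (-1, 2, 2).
(0.356, -1.437, -2.609)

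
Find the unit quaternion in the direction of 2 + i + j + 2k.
0.6325 + 0.3162i + 0.3162j + 0.6325k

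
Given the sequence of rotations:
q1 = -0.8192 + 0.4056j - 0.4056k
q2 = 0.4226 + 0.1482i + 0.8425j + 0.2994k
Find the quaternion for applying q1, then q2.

q2 · q1 = -0.5665 - 0.5846i - 0.4587j - 0.3566k
-0.5665 - 0.5846i - 0.4587j - 0.3566k


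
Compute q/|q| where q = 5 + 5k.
0.7071 + 0.7071k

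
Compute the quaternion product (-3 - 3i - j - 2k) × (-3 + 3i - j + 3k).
23 - 5i + 9j + 3k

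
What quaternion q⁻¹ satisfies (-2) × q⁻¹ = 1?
-0.5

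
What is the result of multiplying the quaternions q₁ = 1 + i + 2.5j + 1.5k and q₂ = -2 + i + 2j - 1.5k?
-5.75 - 7.75i - 5k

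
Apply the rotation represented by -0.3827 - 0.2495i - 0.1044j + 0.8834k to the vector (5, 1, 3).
(-3.267, -4.932, -0.036)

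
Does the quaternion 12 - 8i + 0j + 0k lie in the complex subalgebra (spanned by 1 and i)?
Yes. The quaternion 12 - 8i has j- and k-coefficients y = z = 0, so it lies in the complex subalgebra spanned by 1 and i.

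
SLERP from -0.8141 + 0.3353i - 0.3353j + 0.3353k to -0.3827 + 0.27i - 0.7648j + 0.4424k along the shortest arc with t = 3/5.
-0.5845 + 0.3111i - 0.6212j + 0.4192k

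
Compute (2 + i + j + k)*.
2 - i - j - k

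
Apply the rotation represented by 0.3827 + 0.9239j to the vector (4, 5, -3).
(-4.95, 5, -0.707)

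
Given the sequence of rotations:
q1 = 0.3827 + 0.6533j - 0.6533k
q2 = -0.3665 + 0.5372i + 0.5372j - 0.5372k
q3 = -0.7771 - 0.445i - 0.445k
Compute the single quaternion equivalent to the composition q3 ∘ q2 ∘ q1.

q2 · q1 = -0.8422 + 0.2056i + 0.3171j + 0.3848k
q3 · q2 · q1 = 0.9172 + 0.3561i - 0.1667j - 0.0654k
0.9172 + 0.3561i - 0.1667j - 0.0654k


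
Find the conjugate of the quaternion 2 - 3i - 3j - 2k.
2 + 3i + 3j + 2k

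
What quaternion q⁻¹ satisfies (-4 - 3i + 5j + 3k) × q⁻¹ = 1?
-0.0678 + 0.0508i - 0.0847j - 0.0508k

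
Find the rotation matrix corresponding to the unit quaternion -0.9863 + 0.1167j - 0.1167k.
[[0.9455, -0.2302, -0.2302], [0.2302, 0.9728, -0.0272], [0.2302, -0.0272, 0.9728]]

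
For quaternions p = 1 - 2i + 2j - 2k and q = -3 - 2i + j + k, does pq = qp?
No: pq = -7 + 8i + j + 9k ≠ -7 - 11j + 5k = qp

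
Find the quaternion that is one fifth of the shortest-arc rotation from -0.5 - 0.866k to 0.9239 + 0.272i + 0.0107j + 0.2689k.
-0.6217 - 0.0605i - 0.0024j - 0.7809k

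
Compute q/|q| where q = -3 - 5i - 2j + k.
-0.4804 - 0.8006i - 0.3203j + 0.1601k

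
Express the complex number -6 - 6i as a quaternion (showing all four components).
-6 - 6i + 0j + 0k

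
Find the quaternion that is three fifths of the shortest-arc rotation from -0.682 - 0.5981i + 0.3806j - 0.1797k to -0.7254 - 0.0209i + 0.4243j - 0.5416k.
-0.7515 - 0.2697i + 0.4317j - 0.4198k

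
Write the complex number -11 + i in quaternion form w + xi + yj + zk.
-11 + i + 0j + 0k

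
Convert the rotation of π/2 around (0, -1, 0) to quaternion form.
0.7071 - 0.7071j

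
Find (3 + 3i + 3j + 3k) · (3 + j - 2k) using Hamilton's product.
12 + 18j + 6k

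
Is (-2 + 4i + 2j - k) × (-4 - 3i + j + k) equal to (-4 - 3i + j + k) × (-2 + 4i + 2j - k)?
No: pq = 19 - 7i - 11j + 12k ≠ 19 - 13i - 9j - 8k = qp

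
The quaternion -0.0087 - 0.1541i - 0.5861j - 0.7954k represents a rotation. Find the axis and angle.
axis = (-0.1541, -0.5861, -0.7954), θ = 181°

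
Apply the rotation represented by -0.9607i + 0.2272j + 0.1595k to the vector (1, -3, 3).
(1.236, 2.471, -3.371)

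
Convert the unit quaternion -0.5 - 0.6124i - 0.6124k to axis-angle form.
axis = (-√2/2, 0, -√2/2), θ = 4π/3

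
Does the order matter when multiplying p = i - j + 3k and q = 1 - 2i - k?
Yes: pq = 5 + 2i - 6j + k ≠ 5 + 4j + 5k = qp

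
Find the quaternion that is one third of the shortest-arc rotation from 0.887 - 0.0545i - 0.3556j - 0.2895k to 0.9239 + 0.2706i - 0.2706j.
0.9199 + 0.0559i - 0.3345j - 0.1967k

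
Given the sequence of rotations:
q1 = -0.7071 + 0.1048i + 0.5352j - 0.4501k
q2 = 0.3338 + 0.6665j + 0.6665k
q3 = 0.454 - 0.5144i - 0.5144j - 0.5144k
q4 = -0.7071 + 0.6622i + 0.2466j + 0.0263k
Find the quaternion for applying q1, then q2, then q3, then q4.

q2 · q1 = -0.2927 - 0.6217i - 0.2228j - 0.6914k
q3 · q2 · q1 = -0.923 + 0.1094i + 0.0136j - 0.3685k
q4 · q3 · q2 · q1 = 0.5865 - 0.7798i + 0.0097j + 0.2183k
0.5865 - 0.7798i + 0.0097j + 0.2183k


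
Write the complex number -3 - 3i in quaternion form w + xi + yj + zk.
-3 - 3i + 0j + 0k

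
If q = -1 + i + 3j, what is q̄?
-1 - i - 3j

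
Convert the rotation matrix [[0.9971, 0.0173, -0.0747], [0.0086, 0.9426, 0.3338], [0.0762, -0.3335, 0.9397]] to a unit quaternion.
0.9848 - 0.1694i - 0.0383j - 0.0022k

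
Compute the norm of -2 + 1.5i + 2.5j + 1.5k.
3.841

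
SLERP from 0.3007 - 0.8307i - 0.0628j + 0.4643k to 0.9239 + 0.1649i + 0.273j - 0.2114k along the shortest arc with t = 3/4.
0.9603 - 0.1619i + 0.2266j - 0.0188k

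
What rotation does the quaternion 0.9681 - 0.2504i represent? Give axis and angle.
axis = (-1, 0, 0), θ = 29°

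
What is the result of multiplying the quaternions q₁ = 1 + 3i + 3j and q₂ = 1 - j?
4 + 3i + 2j - 3k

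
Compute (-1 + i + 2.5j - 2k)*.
-1 - i - 2.5j + 2k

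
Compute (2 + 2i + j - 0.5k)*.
2 - 2i - j + 0.5k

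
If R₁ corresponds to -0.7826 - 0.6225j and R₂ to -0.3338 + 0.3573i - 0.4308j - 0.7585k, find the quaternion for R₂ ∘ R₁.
-0.0069 - 0.7518i + 0.5449j + 0.3712k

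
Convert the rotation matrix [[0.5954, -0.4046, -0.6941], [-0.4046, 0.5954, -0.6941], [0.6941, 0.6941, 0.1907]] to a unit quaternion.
0.7716 + 0.4498i - 0.4498j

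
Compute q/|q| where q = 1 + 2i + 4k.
0.2182 + 0.4364i + 0.8729k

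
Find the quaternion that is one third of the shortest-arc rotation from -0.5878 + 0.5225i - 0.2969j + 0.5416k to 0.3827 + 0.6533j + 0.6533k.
-0.6814 + 0.4417i - 0.5659j + 0.1429k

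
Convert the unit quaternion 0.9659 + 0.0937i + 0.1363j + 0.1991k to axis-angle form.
axis = (0.362, 0.5266, 0.7692), θ = π/6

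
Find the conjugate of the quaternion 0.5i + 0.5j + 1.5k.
-0.5i - 0.5j - 1.5k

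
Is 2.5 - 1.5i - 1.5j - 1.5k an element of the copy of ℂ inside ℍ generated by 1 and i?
No. The quaternion 2.5 - 1.5i - 1.5j - 1.5k has j-coefficient y = -1.5 and k-coefficient z = -1.5, not both zero, so it does not lie in the complex subalgebra spanned by 1 and i.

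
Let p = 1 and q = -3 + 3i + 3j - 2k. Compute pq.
-3 + 3i + 3j - 2k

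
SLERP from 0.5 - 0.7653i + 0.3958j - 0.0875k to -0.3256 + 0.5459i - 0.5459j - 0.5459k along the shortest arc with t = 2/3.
0.4086 - 0.6587i + 0.5254j + 0.351k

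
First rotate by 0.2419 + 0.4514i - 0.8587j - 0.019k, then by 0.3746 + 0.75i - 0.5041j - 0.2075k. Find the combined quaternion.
-0.6847 + 0.1819i - 0.523j - 0.4738k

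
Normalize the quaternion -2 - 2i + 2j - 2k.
-0.5 - 0.5i + 0.5j - 0.5k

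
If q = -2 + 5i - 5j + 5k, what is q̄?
-2 - 5i + 5j - 5k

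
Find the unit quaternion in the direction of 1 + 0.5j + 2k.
0.4364 + 0.2182j + 0.8729k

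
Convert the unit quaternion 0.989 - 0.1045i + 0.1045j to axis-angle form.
axis = (-√2/2, √2/2, 0), θ = 17°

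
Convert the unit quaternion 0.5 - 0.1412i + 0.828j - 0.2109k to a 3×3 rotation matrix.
[[-0.4601, -0.0229, 0.8876], [-0.4447, 0.8712, -0.2081], [-0.7684, -0.4905, -0.411]]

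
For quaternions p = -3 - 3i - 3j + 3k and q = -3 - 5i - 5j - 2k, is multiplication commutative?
No: pq = -15 + 45i + 3j - 3k ≠ -15 + 3i + 45j - 3k = qp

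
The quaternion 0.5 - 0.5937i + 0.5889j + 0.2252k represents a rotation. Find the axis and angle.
axis = (-0.6855, 0.68, 0.26), θ = 2π/3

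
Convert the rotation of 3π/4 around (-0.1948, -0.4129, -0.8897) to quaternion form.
0.3827 - 0.18i - 0.3815j - 0.822k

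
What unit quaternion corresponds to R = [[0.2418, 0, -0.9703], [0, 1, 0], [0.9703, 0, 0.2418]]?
0.788 - 0.6157j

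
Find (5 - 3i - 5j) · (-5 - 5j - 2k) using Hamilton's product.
-50 + 25i - 6j + 5k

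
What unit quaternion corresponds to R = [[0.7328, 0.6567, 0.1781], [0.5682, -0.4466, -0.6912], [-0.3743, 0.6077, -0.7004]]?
0.3827 + 0.8485i + 0.3609j - 0.0578k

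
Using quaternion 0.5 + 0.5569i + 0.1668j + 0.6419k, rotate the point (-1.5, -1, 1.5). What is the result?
(1.598, -1.311, -1.107)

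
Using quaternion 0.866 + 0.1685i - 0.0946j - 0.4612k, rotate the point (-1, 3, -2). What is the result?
(2.383, 2.793, -0.722)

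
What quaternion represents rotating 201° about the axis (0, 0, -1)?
-0.1822 - 0.9833k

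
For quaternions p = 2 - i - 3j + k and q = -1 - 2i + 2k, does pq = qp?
No: pq = -6 - 9i + 3j - 3k ≠ -6 + 3i + 3j + 9k = qp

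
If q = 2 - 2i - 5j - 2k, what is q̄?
2 + 2i + 5j + 2k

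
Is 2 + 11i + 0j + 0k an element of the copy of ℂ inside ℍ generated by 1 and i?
Yes. The quaternion 2 + 11i has j- and k-coefficients y = z = 0, so it lies in the complex subalgebra spanned by 1 and i.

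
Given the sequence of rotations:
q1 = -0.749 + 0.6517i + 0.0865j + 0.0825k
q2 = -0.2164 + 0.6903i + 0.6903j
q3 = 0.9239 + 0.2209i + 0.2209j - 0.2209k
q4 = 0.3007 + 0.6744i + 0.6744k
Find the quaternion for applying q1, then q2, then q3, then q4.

q2 · q1 = -0.3475 - 0.6011i - 0.5927j - 0.408k
q3 · q2 · q1 = -0.1475 - 0.8532i - 0.4014j - 0.2983k
q4 · q3 · q2 · q1 = 0.7322 - 0.0853i - 0.4949j - 0.4599k
0.7322 - 0.0853i - 0.4949j - 0.4599k


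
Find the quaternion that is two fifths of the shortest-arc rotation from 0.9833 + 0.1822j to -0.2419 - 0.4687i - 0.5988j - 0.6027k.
0.8197 + 0.2337i + 0.4281j + 0.3005k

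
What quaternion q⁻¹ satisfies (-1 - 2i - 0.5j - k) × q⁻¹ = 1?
-0.16 + 0.32i + 0.08j + 0.16k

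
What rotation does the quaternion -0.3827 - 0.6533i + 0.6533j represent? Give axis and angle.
axis = (-√2/2, √2/2, 0), θ = 5π/4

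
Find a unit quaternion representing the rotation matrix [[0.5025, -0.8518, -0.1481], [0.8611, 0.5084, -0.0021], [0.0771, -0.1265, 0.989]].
0.866 - 0.0359i - 0.065j + 0.4945k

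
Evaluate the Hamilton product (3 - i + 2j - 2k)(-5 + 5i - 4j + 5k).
8 + 22i - 27j + 19k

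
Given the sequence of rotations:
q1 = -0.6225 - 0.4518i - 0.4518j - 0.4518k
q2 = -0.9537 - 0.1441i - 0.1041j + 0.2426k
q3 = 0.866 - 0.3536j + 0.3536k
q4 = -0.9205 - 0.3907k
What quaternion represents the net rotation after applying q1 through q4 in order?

q2 · q1 = 0.5911 + 0.6772i + 0.321j + 0.2979k
q3 · q2 · q1 = 0.5201 + 0.3676i + 0.3084j + 0.7065k
q4 · q3 · q2 · q1 = -0.2027 - 0.2179i - 0.4275j - 0.8535k
-0.2027 - 0.2179i - 0.4275j - 0.8535k


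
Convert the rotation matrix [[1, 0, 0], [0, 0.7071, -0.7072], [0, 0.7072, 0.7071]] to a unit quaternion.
0.9239 + 0.3827i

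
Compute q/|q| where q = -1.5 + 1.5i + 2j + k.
-0.4867 + 0.4867i + 0.6489j + 0.3244k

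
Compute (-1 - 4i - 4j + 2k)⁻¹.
-0.027 + 0.1081i + 0.1081j - 0.0541k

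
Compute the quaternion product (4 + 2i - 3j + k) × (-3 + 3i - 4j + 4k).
-34 - 2i - 12j + 14k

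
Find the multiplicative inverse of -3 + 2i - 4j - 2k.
-0.0909 - 0.0606i + 0.1212j + 0.0606k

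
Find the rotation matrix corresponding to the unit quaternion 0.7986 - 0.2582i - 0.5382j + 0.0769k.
[[0.4089, 0.1551, -0.8993], [0.4008, 0.8548, 0.3296], [0.8199, -0.4952, 0.2873]]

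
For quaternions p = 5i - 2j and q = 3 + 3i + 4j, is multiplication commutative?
No: pq = -7 + 15i - 6j + 26k ≠ -7 + 15i - 6j - 26k = qp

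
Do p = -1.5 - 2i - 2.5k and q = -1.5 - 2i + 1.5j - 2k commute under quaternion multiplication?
No: pq = -6.75 + 9.75i - 1.25j + 3.75k ≠ -6.75 + 2.25i - 3.25j + 9.75k = qp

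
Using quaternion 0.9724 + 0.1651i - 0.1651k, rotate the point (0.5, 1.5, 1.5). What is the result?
(0.873, 0.694, 1.873)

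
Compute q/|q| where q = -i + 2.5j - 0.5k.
-0.3651i + 0.9129j - 0.1826k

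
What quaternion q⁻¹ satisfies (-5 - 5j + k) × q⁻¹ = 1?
-0.098 + 0.098j - 0.0196k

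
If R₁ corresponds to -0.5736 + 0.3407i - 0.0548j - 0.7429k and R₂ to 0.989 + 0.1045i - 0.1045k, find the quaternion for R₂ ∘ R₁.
-0.6805 + 0.2713i - 0.0122j - 0.6805k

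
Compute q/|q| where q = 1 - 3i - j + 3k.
0.2236 - 0.6708i - 0.2236j + 0.6708k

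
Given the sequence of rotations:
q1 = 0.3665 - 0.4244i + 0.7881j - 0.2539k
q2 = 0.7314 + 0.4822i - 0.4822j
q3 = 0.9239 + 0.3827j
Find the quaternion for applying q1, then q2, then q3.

q2 · q1 = 0.8527 - 0.0112i + 0.5221j - 0.0103k
q3 · q2 · q1 = 0.588 - 0.0143i + 0.8087j - 0.0052k
0.588 - 0.0143i + 0.8087j - 0.0052k


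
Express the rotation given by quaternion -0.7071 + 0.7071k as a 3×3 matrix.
[[0, 1, 0], [-1, 0, 0], [0, 0, 1]]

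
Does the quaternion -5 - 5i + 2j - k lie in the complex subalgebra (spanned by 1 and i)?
No. The quaternion -5 - 5i + 2j - k has j-coefficient y = 2 and k-coefficient z = -1, not both zero, so it does not lie in the complex subalgebra spanned by 1 and i.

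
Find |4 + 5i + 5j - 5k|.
√91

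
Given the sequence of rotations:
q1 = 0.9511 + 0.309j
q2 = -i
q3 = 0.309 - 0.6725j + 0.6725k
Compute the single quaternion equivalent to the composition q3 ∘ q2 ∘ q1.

q2 · q1 = -0.9511i - 0.309k
q3 · q2 · q1 = 0.2078 - 0.0861i - 0.6396j - 0.7351k
0.2078 - 0.0861i - 0.6396j - 0.7351k


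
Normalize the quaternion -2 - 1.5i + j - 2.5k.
-0.5443 - 0.4082i + 0.2722j - 0.6804k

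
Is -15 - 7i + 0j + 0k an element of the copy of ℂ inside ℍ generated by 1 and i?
Yes. The quaternion -15 - 7i has j- and k-coefficients y = z = 0, so it lies in the complex subalgebra spanned by 1 and i.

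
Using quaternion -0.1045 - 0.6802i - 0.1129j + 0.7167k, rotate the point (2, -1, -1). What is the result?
(0.542, 1.264, -2.027)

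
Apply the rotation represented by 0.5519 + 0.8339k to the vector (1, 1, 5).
(-1.311, 0.53, 5)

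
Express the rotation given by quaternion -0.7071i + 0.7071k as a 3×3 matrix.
[[0, 0, -1], [0, -1, 0], [-1, 0, 0]]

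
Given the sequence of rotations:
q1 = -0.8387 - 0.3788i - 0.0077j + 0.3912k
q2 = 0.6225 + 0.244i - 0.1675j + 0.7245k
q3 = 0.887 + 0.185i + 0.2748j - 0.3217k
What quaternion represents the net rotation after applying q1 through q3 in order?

q2 · q1 = -0.7144 - 0.5004i - 0.2342j - 0.4294k
q3 · q2 · q1 = -0.6149 - 0.7694i - 0.1636j - 0.0569k
-0.6149 - 0.7694i - 0.1636j - 0.0569k


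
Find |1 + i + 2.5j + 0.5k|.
2.915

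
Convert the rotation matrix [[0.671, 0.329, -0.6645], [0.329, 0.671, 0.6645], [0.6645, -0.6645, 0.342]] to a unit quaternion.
0.8191 - 0.4056i - 0.4056j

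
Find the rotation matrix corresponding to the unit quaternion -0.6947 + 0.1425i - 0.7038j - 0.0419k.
[[0.0058, -0.2588, 0.9659], [-0.1424, 0.9559, 0.257], [-0.9898, -0.139, -0.0313]]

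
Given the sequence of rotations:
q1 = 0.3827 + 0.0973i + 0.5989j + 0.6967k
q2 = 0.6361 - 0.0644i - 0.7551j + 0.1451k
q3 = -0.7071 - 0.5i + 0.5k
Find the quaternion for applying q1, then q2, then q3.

q2 · q1 = 0.6008 - 0.5757i + 0.151j + 0.5336k
q3 · q2 · q1 = -0.9795 + 0.0312i - 0.1278j - 0.1524k
-0.9795 + 0.0312i - 0.1278j - 0.1524k


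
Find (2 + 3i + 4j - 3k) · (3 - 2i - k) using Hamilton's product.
9 + i + 21j - 3k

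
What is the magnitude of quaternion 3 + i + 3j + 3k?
√28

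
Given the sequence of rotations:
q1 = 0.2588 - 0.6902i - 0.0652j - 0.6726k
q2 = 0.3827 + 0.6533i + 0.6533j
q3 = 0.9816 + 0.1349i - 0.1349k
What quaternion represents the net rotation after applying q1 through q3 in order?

q2 · q1 = 0.5925 - 0.5345i + 0.5835j + 0.1509k
q3 · q2 · q1 = 0.6741 - 0.366i + 0.6245j + 0.1469k
0.6741 - 0.366i + 0.6245j + 0.1469k


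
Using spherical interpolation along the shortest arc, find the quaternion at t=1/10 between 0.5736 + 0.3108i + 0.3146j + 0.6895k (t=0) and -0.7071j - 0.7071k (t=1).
0.5267 + 0.2854i + 0.3673j + 0.7115k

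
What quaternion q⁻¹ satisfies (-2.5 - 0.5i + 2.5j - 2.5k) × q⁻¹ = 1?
-0.1316 + 0.0263i - 0.1316j + 0.1316k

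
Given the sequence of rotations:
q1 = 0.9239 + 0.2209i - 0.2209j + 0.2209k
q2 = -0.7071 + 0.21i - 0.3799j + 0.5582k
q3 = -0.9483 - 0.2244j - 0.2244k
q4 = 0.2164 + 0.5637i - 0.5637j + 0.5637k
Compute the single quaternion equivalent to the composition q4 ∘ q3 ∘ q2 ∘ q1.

q2 · q1 = -0.9069 + 0.0772i - 0.1179j + 0.3971k
q3 · q2 · q1 = 0.9227 - 0.1888i + 0.298j - 0.1557k
q4 · q3 · q2 · q1 = 0.5618 + 0.3991i - 0.4743j + 0.548k
0.5618 + 0.3991i - 0.4743j + 0.548k


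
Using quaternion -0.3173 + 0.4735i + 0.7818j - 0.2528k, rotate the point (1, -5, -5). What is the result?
(0.428, -0.744, 7.09)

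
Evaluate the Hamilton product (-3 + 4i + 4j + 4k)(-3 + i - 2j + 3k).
1 + 5i - 14j - 33k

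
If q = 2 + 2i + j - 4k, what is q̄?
2 - 2i - j + 4k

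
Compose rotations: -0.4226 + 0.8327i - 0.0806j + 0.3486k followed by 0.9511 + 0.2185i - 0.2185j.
-0.6015 + 0.6235i - 0.0605j + 0.4959k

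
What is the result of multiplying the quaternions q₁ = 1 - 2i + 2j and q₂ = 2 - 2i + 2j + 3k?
-6 + 12j + 3k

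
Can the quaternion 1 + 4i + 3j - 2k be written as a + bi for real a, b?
No. The quaternion 1 + 4i + 3j - 2k has j-coefficient y = 3 and k-coefficient z = -2, not both zero, so it does not lie in the complex subalgebra spanned by 1 and i.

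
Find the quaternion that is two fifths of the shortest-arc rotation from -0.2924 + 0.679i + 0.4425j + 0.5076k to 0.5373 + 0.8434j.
0.0662 + 0.5045i + 0.7738j + 0.3772k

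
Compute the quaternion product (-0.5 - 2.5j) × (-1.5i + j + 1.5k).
2.5 - 3i - 0.5j - 4.5k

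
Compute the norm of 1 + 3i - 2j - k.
√15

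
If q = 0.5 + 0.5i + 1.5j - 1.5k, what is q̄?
0.5 - 0.5i - 1.5j + 1.5k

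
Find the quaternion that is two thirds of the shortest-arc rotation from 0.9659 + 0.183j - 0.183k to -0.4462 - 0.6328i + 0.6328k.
0.702 + 0.4643i + 0.071j - 0.5353k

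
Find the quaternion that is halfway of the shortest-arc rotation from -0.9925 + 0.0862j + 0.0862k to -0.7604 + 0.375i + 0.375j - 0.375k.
-0.9357 + 0.2002i + 0.2462j - 0.1542k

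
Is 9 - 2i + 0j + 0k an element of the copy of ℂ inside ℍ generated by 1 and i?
Yes. The quaternion 9 - 2i has j- and k-coefficients y = z = 0, so it lies in the complex subalgebra spanned by 1 and i.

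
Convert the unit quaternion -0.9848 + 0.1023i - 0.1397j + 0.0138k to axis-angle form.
axis = (0.5889, -0.8043, 0.0794), θ = 340°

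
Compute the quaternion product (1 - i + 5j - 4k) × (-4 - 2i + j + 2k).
-3 + 16i - 9j + 27k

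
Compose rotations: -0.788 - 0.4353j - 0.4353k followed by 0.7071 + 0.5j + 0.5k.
-0.1219 - 0.7018j - 0.7018k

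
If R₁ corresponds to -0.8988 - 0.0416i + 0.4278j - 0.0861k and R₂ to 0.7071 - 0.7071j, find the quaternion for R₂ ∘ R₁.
-0.333 + 0.0315i + 0.938j - 0.0903k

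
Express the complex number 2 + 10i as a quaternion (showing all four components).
2 + 10i + 0j + 0k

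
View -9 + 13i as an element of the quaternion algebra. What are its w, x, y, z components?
-9 + 13i + 0j + 0k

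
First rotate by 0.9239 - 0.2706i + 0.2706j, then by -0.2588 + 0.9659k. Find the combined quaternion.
-0.2391 - 0.1913i - 0.3314j + 0.8924k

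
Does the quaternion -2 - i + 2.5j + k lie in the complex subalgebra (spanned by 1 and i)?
No. The quaternion -2 - i + 2.5j + k has j-coefficient y = 2.5 and k-coefficient z = 1, not both zero, so it does not lie in the complex subalgebra spanned by 1 and i.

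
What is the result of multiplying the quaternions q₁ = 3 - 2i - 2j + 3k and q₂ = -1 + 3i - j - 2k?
7 + 18i + 4j - k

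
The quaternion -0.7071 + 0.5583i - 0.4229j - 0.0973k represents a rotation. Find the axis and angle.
axis = (0.7895, -0.5981, -0.1376), θ = 3π/2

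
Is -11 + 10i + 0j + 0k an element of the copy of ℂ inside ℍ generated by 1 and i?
Yes. The quaternion -11 + 10i has j- and k-coefficients y = z = 0, so it lies in the complex subalgebra spanned by 1 and i.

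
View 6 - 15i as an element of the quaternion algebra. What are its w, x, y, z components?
6 - 15i + 0j + 0k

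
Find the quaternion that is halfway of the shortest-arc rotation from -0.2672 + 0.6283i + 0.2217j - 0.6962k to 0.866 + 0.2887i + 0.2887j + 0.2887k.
-0.7355 + 0.2204i - 0.0435j - 0.6392k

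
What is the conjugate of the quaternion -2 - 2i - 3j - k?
-2 + 2i + 3j + k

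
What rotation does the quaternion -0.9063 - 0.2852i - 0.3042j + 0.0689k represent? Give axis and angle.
axis = (-0.6748, -0.7198, 0.163), θ = 310°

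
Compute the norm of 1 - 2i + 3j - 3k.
√23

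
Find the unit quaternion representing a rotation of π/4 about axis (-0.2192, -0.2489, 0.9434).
0.9239 - 0.0839i - 0.0952j + 0.361k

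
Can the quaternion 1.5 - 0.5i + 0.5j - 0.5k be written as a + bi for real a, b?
No. The quaternion 1.5 - 0.5i + 0.5j - 0.5k has j-coefficient y = 0.5 and k-coefficient z = -0.5, not both zero, so it does not lie in the complex subalgebra spanned by 1 and i.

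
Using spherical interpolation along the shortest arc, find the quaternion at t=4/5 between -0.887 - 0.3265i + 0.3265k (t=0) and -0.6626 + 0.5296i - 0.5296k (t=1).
-0.8358 + 0.3882i - 0.3882k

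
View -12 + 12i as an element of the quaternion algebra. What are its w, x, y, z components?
-12 + 12i + 0j + 0k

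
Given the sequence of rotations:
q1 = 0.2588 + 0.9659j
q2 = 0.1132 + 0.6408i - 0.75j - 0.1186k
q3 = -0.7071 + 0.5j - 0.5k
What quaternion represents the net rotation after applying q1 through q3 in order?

q2 · q1 = 0.7537 + 0.2804i - 0.0848j + 0.5883k
q3 · q2 · q1 = -0.1964 + 0.0535i + 0.2966j - 0.933k
-0.1964 + 0.0535i + 0.2966j - 0.933k
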